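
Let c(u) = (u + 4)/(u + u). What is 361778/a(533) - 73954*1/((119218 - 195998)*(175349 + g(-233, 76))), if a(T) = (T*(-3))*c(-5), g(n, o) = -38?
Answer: -8116114716816659/3587190891570 ≈ -2262.5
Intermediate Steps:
c(u) = (4 + u)/(2*u) (c(u) = (4 + u)/((2*u)) = (4 + u)*(1/(2*u)) = (4 + u)/(2*u))
a(T) = -3*T/10 (a(T) = (T*(-3))*((½)*(4 - 5)/(-5)) = (-3*T)*((½)*(-⅕)*(-1)) = -3*T*(⅒) = -3*T/10)
361778/a(533) - 73954*1/((119218 - 195998)*(175349 + g(-233, 76))) = 361778/((-3/10*533)) - 73954*1/((119218 - 195998)*(175349 - 38)) = 361778/(-1599/10) - 73954/(175311*(-76780)) = 361778*(-10/1599) - 73954/(-13460378580) = -3617780/1599 - 73954*(-1/13460378580) = -3617780/1599 + 36977/6730189290 = -8116114716816659/3587190891570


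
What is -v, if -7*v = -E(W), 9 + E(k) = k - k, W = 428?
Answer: 9/7 ≈ 1.2857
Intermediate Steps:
E(k) = -9 (E(k) = -9 + (k - k) = -9 + 0 = -9)
v = -9/7 (v = -(-1)*(-9)/7 = -⅐*9 = -9/7 ≈ -1.2857)
-v = -1*(-9/7) = 9/7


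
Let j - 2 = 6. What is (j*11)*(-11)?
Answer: -968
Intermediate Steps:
j = 8 (j = 2 + 6 = 8)
(j*11)*(-11) = (8*11)*(-11) = 88*(-11) = -968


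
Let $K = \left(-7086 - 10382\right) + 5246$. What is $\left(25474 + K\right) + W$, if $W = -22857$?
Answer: $-9605$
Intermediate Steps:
$K = -12222$ ($K = -17468 + 5246 = -12222$)
$\left(25474 + K\right) + W = \left(25474 - 12222\right) - 22857 = 13252 - 22857 = -9605$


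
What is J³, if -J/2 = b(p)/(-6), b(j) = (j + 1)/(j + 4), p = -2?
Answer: -1/216 ≈ -0.0046296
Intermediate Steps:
b(j) = (1 + j)/(4 + j)
J = -⅙ (J = -2*(1 - 2)/(4 - 2)/(-6) = -2*-1/2*(-1)/6 = -2*(½)*(-1)*(-1)/6 = -(-1)*(-1)/6 = -2*1/12 = -⅙ ≈ -0.16667)
J³ = (-⅙)³ = -1/216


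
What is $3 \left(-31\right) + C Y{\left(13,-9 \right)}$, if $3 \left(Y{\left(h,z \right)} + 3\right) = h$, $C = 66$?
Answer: $-5$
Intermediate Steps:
$Y{\left(h,z \right)} = -3 + \frac{h}{3}$
$3 \left(-31\right) + C Y{\left(13,-9 \right)} = 3 \left(-31\right) + 66 \left(-3 + \frac{1}{3} \cdot 13\right) = -93 + 66 \left(-3 + \frac{13}{3}\right) = -93 + 66 \cdot \frac{4}{3} = -93 + 88 = -5$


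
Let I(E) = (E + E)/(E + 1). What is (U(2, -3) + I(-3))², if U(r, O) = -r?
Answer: 1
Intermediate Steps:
I(E) = 2*E/(1 + E) (I(E) = (2*E)/(1 + E) = 2*E/(1 + E))
(U(2, -3) + I(-3))² = (-1*2 + 2*(-3)/(1 - 3))² = (-2 + 2*(-3)/(-2))² = (-2 + 2*(-3)*(-½))² = (-2 + 3)² = 1² = 1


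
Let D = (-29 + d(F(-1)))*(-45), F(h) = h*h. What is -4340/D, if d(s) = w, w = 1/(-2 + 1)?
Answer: -434/135 ≈ -3.2148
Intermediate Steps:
F(h) = h**2
w = -1 (w = 1/(-1) = -1)
d(s) = -1
D = 1350 (D = (-29 - 1)*(-45) = -30*(-45) = 1350)
-4340/D = -4340/1350 = -4340*1/1350 = -434/135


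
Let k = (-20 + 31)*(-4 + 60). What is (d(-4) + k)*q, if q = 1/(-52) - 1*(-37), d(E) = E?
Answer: 294219/13 ≈ 22632.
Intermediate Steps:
k = 616 (k = 11*56 = 616)
q = 1923/52 (q = -1/52 + 37 = 1923/52 ≈ 36.981)
(d(-4) + k)*q = (-4 + 616)*(1923/52) = 612*(1923/52) = 294219/13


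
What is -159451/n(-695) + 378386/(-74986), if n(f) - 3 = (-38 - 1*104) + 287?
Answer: -6006296907/5548964 ≈ -1082.4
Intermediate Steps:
n(f) = 148 (n(f) = 3 + ((-38 - 1*104) + 287) = 3 + ((-38 - 104) + 287) = 3 + (-142 + 287) = 3 + 145 = 148)
-159451/n(-695) + 378386/(-74986) = -159451/148 + 378386/(-74986) = -159451*1/148 + 378386*(-1/74986) = -159451/148 - 189193/37493 = -6006296907/5548964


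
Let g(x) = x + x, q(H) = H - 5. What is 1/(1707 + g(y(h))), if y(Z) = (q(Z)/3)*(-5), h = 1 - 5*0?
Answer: 3/5161 ≈ 0.00058128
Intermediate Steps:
q(H) = -5 + H
h = 1 (h = 1 + 0 = 1)
y(Z) = 25/3 - 5*Z/3 (y(Z) = ((-5 + Z)/3)*(-5) = ((-5 + Z)*(⅓))*(-5) = (-5/3 + Z/3)*(-5) = 25/3 - 5*Z/3)
g(x) = 2*x
1/(1707 + g(y(h))) = 1/(1707 + 2*(25/3 - 5/3*1)) = 1/(1707 + 2*(25/3 - 5/3)) = 1/(1707 + 2*(20/3)) = 1/(1707 + 40/3) = 1/(5161/3) = 3/5161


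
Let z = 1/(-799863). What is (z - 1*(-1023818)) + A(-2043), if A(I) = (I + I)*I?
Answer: 7495928902307/799863 ≈ 9.3715e+6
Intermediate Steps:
A(I) = 2*I² (A(I) = (2*I)*I = 2*I²)
z = -1/799863 ≈ -1.2502e-6
(z - 1*(-1023818)) + A(-2043) = (-1/799863 - 1*(-1023818)) + 2*(-2043)² = (-1/799863 + 1023818) + 2*4173849 = 818914136933/799863 + 8347698 = 7495928902307/799863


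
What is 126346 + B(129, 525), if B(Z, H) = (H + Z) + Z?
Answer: 127129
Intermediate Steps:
B(Z, H) = H + 2*Z
126346 + B(129, 525) = 126346 + (525 + 2*129) = 126346 + (525 + 258) = 126346 + 783 = 127129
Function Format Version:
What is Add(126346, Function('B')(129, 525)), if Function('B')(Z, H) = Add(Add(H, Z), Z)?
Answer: 127129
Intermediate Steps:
Function('B')(Z, H) = Add(H, Mul(2, Z))
Add(126346, Function('B')(129, 525)) = Add(126346, Add(525, Mul(2, 129))) = Add(126346, Add(525, 258)) = Add(126346, 783) = 127129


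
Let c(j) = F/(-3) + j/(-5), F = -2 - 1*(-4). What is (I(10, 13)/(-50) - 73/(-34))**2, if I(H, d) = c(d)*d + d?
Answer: 1217242321/162562500 ≈ 7.4878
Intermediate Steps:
F = 2 (F = -2 + 4 = 2)
c(j) = -2/3 - j/5 (c(j) = 2/(-3) + j/(-5) = 2*(-1/3) + j*(-1/5) = -2/3 - j/5)
I(H, d) = d + d*(-2/3 - d/5) (I(H, d) = (-2/3 - d/5)*d + d = d*(-2/3 - d/5) + d = d + d*(-2/3 - d/5))
(I(10, 13)/(-50) - 73/(-34))**2 = (((1/15)*13*(5 - 3*13))/(-50) - 73/(-34))**2 = (((1/15)*13*(5 - 39))*(-1/50) - 73*(-1/34))**2 = (((1/15)*13*(-34))*(-1/50) + 73/34)**2 = (-442/15*(-1/50) + 73/34)**2 = (221/375 + 73/34)**2 = (34889/12750)**2 = 1217242321/162562500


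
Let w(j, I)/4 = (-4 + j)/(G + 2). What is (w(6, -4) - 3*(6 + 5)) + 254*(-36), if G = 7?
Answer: -82585/9 ≈ -9176.1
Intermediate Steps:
w(j, I) = -16/9 + 4*j/9 (w(j, I) = 4*((-4 + j)/(7 + 2)) = 4*((-4 + j)/9) = 4*((-4 + j)*(⅑)) = 4*(-4/9 + j/9) = -16/9 + 4*j/9)
(w(6, -4) - 3*(6 + 5)) + 254*(-36) = ((-16/9 + (4/9)*6) - 3*(6 + 5)) + 254*(-36) = ((-16/9 + 8/3) - 3*11) - 9144 = (8/9 - 33) - 9144 = -289/9 - 9144 = -82585/9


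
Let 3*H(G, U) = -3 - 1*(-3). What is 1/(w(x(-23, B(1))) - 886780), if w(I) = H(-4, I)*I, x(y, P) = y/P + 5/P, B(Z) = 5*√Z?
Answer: -1/886780 ≈ -1.1277e-6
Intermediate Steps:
H(G, U) = 0 (H(G, U) = (-3 - 1*(-3))/3 = (-3 + 3)/3 = (⅓)*0 = 0)
x(y, P) = 5/P + y/P
w(I) = 0 (w(I) = 0*I = 0)
1/(w(x(-23, B(1))) - 886780) = 1/(0 - 886780) = 1/(-886780) = -1/886780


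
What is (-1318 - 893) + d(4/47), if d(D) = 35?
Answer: -2176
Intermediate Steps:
(-1318 - 893) + d(4/47) = (-1318 - 893) + 35 = -2211 + 35 = -2176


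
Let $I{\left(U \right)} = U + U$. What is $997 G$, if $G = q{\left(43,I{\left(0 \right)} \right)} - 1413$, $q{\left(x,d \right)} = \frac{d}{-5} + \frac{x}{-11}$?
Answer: $- \frac{15539242}{11} \approx -1.4127 \cdot 10^{6}$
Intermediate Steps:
$I{\left(U \right)} = 2 U$
$q{\left(x,d \right)} = - \frac{d}{5} - \frac{x}{11}$ ($q{\left(x,d \right)} = d \left(- \frac{1}{5}\right) + x \left(- \frac{1}{11}\right) = - \frac{d}{5} - \frac{x}{11}$)
$G = - \frac{15586}{11}$ ($G = \left(- \frac{2 \cdot 0}{5} - \frac{43}{11}\right) - 1413 = \left(\left(- \frac{1}{5}\right) 0 - \frac{43}{11}\right) - 1413 = \left(0 - \frac{43}{11}\right) - 1413 = - \frac{43}{11} - 1413 = - \frac{15586}{11} \approx -1416.9$)
$997 G = 997 \left(- \frac{15586}{11}\right) = - \frac{15539242}{11}$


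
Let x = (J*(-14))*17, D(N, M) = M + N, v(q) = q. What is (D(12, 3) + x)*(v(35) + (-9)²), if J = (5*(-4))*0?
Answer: 1740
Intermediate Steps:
J = 0 (J = -20*0 = 0)
x = 0 (x = (0*(-14))*17 = 0*17 = 0)
(D(12, 3) + x)*(v(35) + (-9)²) = ((3 + 12) + 0)*(35 + (-9)²) = (15 + 0)*(35 + 81) = 15*116 = 1740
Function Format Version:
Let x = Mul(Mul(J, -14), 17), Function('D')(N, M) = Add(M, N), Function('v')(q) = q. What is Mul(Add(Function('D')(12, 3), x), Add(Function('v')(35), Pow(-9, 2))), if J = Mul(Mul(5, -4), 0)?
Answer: 1740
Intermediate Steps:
J = 0 (J = Mul(-20, 0) = 0)
x = 0 (x = Mul(Mul(0, -14), 17) = Mul(0, 17) = 0)
Mul(Add(Function('D')(12, 3), x), Add(Function('v')(35), Pow(-9, 2))) = Mul(Add(Add(3, 12), 0), Add(35, Pow(-9, 2))) = Mul(Add(15, 0), Add(35, 81)) = Mul(15, 116) = 1740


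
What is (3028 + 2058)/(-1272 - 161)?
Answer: -5086/1433 ≈ -3.5492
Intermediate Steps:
(3028 + 2058)/(-1272 - 161) = 5086/(-1433) = 5086*(-1/1433) = -5086/1433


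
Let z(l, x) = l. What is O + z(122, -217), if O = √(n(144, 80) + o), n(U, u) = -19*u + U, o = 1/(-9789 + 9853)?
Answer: 122 + I*√88063/8 ≈ 122.0 + 37.094*I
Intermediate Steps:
o = 1/64 ≈ 0.015625
n(U, u) = U - 19*u
O = I*√88063/8 (O = √((144 - 19*80) + 1/64) = √((144 - 1520) + 1/64) = √(-1376 + 1/64) = √(-88063/64) = I*√88063/8 ≈ 37.094*I)
O + z(122, -217) = I*√88063/8 + 122 = 122 + I*√88063/8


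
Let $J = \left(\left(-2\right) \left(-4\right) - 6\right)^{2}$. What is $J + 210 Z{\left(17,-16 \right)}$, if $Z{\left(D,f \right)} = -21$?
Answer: $-4406$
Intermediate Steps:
$J = 4$ ($J = \left(8 - 6\right)^{2} = 2^{2} = 4$)
$J + 210 Z{\left(17,-16 \right)} = 4 + 210 \left(-21\right) = 4 - 4410 = -4406$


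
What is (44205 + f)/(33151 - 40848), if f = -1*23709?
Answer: -20496/7697 ≈ -2.6629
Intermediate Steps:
f = -23709
(44205 + f)/(33151 - 40848) = (44205 - 23709)/(33151 - 40848) = 20496/(-7697) = 20496*(-1/7697) = -20496/7697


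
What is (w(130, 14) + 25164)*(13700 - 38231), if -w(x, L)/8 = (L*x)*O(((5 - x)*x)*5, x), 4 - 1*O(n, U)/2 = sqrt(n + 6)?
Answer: 2240072796 - 1428685440*I*sqrt(20311) ≈ 2.2401e+9 - 2.0361e+11*I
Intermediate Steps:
O(n, U) = 8 - 2*sqrt(6 + n) (O(n, U) = 8 - 2*sqrt(n + 6) = 8 - 2*sqrt(6 + n))
w(x, L) = -8*L*x*(8 - 2*sqrt(6 + 5*x*(5 - x))) (w(x, L) = -8*L*x*(8 - 2*sqrt(6 + ((5 - x)*x)*5)) = -8*L*x*(8 - 2*sqrt(6 + (x*(5 - x))*5)) = -8*L*x*(8 - 2*sqrt(6 + 5*x*(5 - x))))
(w(130, 14) + 25164)*(13700 - 38231) = (16*14*130*(-4 + sqrt(6 - 5*130*(-5 + 130))) + 25164)*(13700 - 38231) = (16*14*130*(-4 + sqrt(6 - 5*130*125)) + 25164)*(-24531) = (16*14*130*(-4 + sqrt(6 - 81250)) + 25164)*(-24531) = (16*14*130*(-4 + sqrt(-81244)) + 25164)*(-24531) = (16*14*130*(-4 + 2*I*sqrt(20311)) + 25164)*(-24531) = ((-116480 + 58240*I*sqrt(20311)) + 25164)*(-24531) = (-91316 + 58240*I*sqrt(20311))*(-24531) = 2240072796 - 1428685440*I*sqrt(20311)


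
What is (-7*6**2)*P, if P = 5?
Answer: -1260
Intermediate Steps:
(-7*6**2)*P = -7*6**2*5 = -7*36*5 = -252*5 = -1260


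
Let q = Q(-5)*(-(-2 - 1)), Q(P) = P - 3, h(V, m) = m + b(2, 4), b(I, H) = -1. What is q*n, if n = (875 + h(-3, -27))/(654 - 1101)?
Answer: 6776/149 ≈ 45.477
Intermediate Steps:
h(V, m) = -1 + m (h(V, m) = m - 1 = -1 + m)
Q(P) = -3 + P
n = -847/447 (n = (875 + (-1 - 27))/(654 - 1101) = (875 - 28)/(-447) = 847*(-1/447) = -847/447 ≈ -1.8949)
q = -24 (q = (-3 - 5)*(-(-2 - 1)) = -(-8)*(-3) = -8*3 = -24)
q*n = -24*(-847/447) = 6776/149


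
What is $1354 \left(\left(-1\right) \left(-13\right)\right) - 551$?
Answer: $17051$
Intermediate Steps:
$1354 \left(\left(-1\right) \left(-13\right)\right) - 551 = 1354 \cdot 13 - 551 = 17602 - 551 = 17051$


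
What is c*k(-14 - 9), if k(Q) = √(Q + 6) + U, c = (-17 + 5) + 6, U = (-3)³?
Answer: 162 - 6*I*√17 ≈ 162.0 - 24.739*I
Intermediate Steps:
U = -27
c = -6 (c = -12 + 6 = -6)
k(Q) = -27 + √(6 + Q) (k(Q) = √(Q + 6) - 27 = √(6 + Q) - 27 = -27 + √(6 + Q))
c*k(-14 - 9) = -6*(-27 + √(6 + (-14 - 9))) = -6*(-27 + √(6 - 23)) = -6*(-27 + √(-17)) = -6*(-27 + I*√17) = 162 - 6*I*√17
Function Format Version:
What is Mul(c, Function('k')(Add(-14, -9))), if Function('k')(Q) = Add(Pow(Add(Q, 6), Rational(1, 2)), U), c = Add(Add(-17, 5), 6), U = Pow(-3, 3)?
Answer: Add(162, Mul(-6, I, Pow(17, Rational(1, 2)))) ≈ Add(162.00, Mul(-24.739, I))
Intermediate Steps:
U = -27
c = -6 (c = Add(-12, 6) = -6)
Function('k')(Q) = Add(-27, Pow(Add(6, Q), Rational(1, 2))) (Function('k')(Q) = Add(Pow(Add(Q, 6), Rational(1, 2)), -27) = Add(Pow(Add(6, Q), Rational(1, 2)), -27) = Add(-27, Pow(Add(6, Q), Rational(1, 2))))
Mul(c, Function('k')(Add(-14, -9))) = Mul(-6, Add(-27, Pow(Add(6, Add(-14, -9)), Rational(1, 2)))) = Mul(-6, Add(-27, Pow(Add(6, -23), Rational(1, 2)))) = Mul(-6, Add(-27, Pow(-17, Rational(1, 2)))) = Mul(-6, Add(-27, Mul(I, Pow(17, Rational(1, 2))))) = Add(162, Mul(-6, I, Pow(17, Rational(1, 2))))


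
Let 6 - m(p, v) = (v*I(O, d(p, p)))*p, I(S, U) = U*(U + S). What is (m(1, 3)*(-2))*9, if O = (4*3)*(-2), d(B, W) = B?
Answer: -1350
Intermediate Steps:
O = -24 (O = 12*(-2) = -24)
I(S, U) = U*(S + U)
m(p, v) = 6 - v*p²*(-24 + p) (m(p, v) = 6 - v*(p*(-24 + p))*p = 6 - p*v*(-24 + p)*p = 6 - v*p²*(-24 + p))
(m(1, 3)*(-2))*9 = ((6 - 1*3*1²*(-24 + 1))*(-2))*9 = ((6 - 1*3*1*(-23))*(-2))*9 = ((6 + 69)*(-2))*9 = (75*(-2))*9 = -150*9 = -1350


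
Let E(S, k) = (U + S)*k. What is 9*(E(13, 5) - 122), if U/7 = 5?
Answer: 1062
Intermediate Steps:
U = 35 (U = 7*5 = 35)
E(S, k) = k*(35 + S) (E(S, k) = (35 + S)*k = k*(35 + S))
9*(E(13, 5) - 122) = 9*(5*(35 + 13) - 122) = 9*(5*48 - 122) = 9*(240 - 122) = 9*118 = 1062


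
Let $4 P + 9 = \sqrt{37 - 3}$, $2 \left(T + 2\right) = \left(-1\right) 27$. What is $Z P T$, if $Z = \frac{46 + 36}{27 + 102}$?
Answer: $\frac{3813}{172} - \frac{1271 \sqrt{34}}{516} \approx 7.8059$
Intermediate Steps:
$Z = \frac{82}{129} \approx 0.63566$
$T = - \frac{31}{2}$ ($T = -2 + \frac{\left(-1\right) 27}{2} = -2 + \frac{1}{2} \left(-27\right) = -2 - \frac{27}{2} = - \frac{31}{2} \approx -15.5$)
$P = - \frac{9}{4} + \frac{\sqrt{34}}{4}$ ($P = - \frac{9}{4} + \frac{\sqrt{37 - 3}}{4} = - \frac{9}{4} + \frac{\sqrt{34}}{4} \approx -0.79226$)
$Z P T = \frac{82 \left(- \frac{9}{4} + \frac{\sqrt{34}}{4}\right)}{129} \left(- \frac{31}{2}\right) = \left(- \frac{123}{86} + \frac{41 \sqrt{34}}{258}\right) \left(- \frac{31}{2}\right) = \frac{3813}{172} - \frac{1271 \sqrt{34}}{516}$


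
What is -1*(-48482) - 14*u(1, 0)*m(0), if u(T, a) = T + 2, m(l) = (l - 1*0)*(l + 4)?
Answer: 48482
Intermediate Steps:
m(l) = l*(4 + l) (m(l) = (l + 0)*(4 + l) = l*(4 + l))
u(T, a) = 2 + T
-1*(-48482) - 14*u(1, 0)*m(0) = -1*(-48482) - 14*(2 + 1)*0*(4 + 0) = 48482 - 14*3*0*4 = 48482 - 42*0 = 48482 - 1*0 = 48482 + 0 = 48482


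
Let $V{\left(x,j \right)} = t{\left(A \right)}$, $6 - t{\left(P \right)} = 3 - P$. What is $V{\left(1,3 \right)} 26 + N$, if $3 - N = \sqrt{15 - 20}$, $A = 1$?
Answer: $107 - i \sqrt{5} \approx 107.0 - 2.2361 i$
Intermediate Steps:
$N = 3 - i \sqrt{5}$ ($N = 3 - \sqrt{15 - 20} = 3 - \sqrt{-5} = 3 - i \sqrt{5} \approx 3.0 - 2.2361 i$)
$t{\left(P \right)} = 3 + P$ ($t{\left(P \right)} = 6 - \left(3 - P\right) = 6 + \left(-3 + P\right) = 3 + P$)
$V{\left(x,j \right)} = 4$ ($V{\left(x,j \right)} = 3 + 1 = 4$)
$V{\left(1,3 \right)} 26 + N = 4 \cdot 26 + \left(3 - i \sqrt{5}\right) = 104 + \left(3 - i \sqrt{5}\right) = 107 - i \sqrt{5}$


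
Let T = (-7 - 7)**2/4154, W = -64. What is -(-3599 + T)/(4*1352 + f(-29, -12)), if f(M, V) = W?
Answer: 7475025/11099488 ≈ 0.67346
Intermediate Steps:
f(M, V) = -64
T = 98/2077 (T = (-14)**2*(1/4154) = 196*(1/4154) = 98/2077 ≈ 0.047183)
-(-3599 + T)/(4*1352 + f(-29, -12)) = -(-3599 + 98/2077)/(4*1352 - 64) = -(-7475025)/(2077*(5408 - 64)) = -(-7475025)/(2077*5344) = -1*(-7475025/11099488) = 7475025/11099488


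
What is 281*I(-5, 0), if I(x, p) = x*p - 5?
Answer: -1405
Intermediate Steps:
I(x, p) = -5 + p*x (I(x, p) = p*x - 5 = -5 + p*x)
281*I(-5, 0) = 281*(-5 + 0*(-5)) = 281*(-5 + 0) = 281*(-5) = -1405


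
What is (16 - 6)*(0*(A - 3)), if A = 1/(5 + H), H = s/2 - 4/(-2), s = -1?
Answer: 0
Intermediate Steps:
H = 3/2 (H = -1/2 - 4/(-2) = -1*1/2 - 4*(-1/2) = -1/2 + 2 = 3/2 ≈ 1.5000)
A = 2/13 (A = 1/(5 + 3/2) = 1/(13/2) = 2/13 ≈ 0.15385)
(16 - 6)*(0*(A - 3)) = (16 - 6)*(0*(2/13 - 3)) = 10*(0*(-37/13)) = 10*0 = 0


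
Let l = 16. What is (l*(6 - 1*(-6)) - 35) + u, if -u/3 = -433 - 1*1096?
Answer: 4744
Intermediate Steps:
u = 4587 (u = -3*(-433 - 1*1096) = -3*(-433 - 1096) = -3*(-1529) = 4587)
(l*(6 - 1*(-6)) - 35) + u = (16*(6 - 1*(-6)) - 35) + 4587 = (16*(6 + 6) - 35) + 4587 = (16*12 - 35) + 4587 = (192 - 35) + 4587 = 157 + 4587 = 4744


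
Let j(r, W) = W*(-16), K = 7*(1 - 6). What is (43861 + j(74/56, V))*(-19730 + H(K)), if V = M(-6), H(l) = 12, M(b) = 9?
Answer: -862011806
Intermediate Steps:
K = -35 (K = 7*(-5) = -35)
V = 9
j(r, W) = -16*W
(43861 + j(74/56, V))*(-19730 + H(K)) = (43861 - 16*9)*(-19730 + 12) = (43861 - 144)*(-19718) = 43717*(-19718) = -862011806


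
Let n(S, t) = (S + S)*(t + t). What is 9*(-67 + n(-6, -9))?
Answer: 1341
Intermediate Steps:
n(S, t) = 4*S*t (n(S, t) = (2*S)*(2*t) = 4*S*t)
9*(-67 + n(-6, -9)) = 9*(-67 + 4*(-6)*(-9)) = 9*(-67 + 216) = 9*149 = 1341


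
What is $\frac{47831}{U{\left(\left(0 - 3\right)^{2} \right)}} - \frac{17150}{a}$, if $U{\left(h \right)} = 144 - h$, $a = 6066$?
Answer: $\frac{15990422}{45495} \approx 351.48$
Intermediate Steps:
$\frac{47831}{U{\left(\left(0 - 3\right)^{2} \right)}} - \frac{17150}{a} = \frac{47831}{144 - \left(0 - 3\right)^{2}} - \frac{17150}{6066} = \frac{47831}{144 - \left(-3\right)^{2}} - \frac{8575}{3033} = \frac{47831}{144 - 9} - \frac{8575}{3033} = \frac{47831}{135} - \frac{8575}{3033} = \frac{15990422}{45495}$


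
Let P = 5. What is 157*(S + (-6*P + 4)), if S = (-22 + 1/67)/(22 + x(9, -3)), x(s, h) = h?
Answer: -5427647/1273 ≈ -4263.7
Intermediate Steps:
S = -1473/1273 (S = (-22 + 1/67)/(22 - 3) = (-22 + 1/67)/19 = -1473/67*1/19 = -1473/1273 ≈ -1.1571)
157*(S + (-6*P + 4)) = 157*(-1473/1273 + (-6*5 + 4)) = 157*(-1473/1273 + (-30 + 4)) = 157*(-1473/1273 - 26) = 157*(-34571/1273) = -5427647/1273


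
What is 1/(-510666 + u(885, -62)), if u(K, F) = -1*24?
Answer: -1/510690 ≈ -1.9581e-6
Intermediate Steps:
u(K, F) = -24
1/(-510666 + u(885, -62)) = 1/(-510666 - 24) = 1/(-510690) = -1/510690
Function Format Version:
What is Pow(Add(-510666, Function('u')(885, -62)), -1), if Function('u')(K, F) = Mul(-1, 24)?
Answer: Rational(-1, 510690) ≈ -1.9581e-6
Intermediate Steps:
Function('u')(K, F) = -24
Pow(Add(-510666, Function('u')(885, -62)), -1) = Pow(Add(-510666, -24), -1) = Pow(-510690, -1) = Rational(-1, 510690)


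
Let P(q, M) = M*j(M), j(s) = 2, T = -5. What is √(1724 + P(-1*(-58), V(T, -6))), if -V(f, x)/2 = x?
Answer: 2*√437 ≈ 41.809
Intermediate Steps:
V(f, x) = -2*x
P(q, M) = 2*M (P(q, M) = M*2 = 2*M)
√(1724 + P(-1*(-58), V(T, -6))) = √(1724 + 2*(-2*(-6))) = √(1724 + 2*12) = √(1724 + 24) = √1748 = 2*√437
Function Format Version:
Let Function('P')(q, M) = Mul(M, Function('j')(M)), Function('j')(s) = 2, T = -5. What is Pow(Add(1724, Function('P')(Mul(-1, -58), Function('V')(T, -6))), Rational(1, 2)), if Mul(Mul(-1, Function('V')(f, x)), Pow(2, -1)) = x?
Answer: Mul(2, Pow(437, Rational(1, 2))) ≈ 41.809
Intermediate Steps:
Function('V')(f, x) = Mul(-2, x)
Function('P')(q, M) = Mul(2, M) (Function('P')(q, M) = Mul(M, 2) = Mul(2, M))
Pow(Add(1724, Function('P')(Mul(-1, -58), Function('V')(T, -6))), Rational(1, 2)) = Pow(Add(1724, Mul(2, Mul(-2, -6))), Rational(1, 2)) = Pow(Add(1724, Mul(2, 12)), Rational(1, 2)) = Pow(Add(1724, 24), Rational(1, 2)) = Pow(1748, Rational(1, 2)) = Mul(2, Pow(437, Rational(1, 2)))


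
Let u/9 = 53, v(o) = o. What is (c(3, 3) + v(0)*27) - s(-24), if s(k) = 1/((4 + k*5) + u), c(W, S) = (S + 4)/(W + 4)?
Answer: 360/361 ≈ 0.99723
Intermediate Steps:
c(W, S) = (4 + S)/(4 + W)
u = 477 (u = 9*53 = 477)
s(k) = 1/(481 + 5*k) (s(k) = 1/((4 + k*5) + 477) = 1/((4 + 5*k) + 477) = 1/(481 + 5*k))
(c(3, 3) + v(0)*27) - s(-24) = ((4 + 3)/(4 + 3) + 0*27) - 1/(481 + 5*(-24)) = (7/7 + 0) - 1/(481 - 120) = ((⅐)*7 + 0) - 1/361 = (1 + 0) - 1*1/361 = 1 - 1/361 = 360/361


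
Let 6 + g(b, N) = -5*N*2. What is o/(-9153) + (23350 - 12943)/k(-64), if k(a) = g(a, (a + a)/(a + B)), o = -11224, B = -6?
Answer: -664878817/1556010 ≈ -427.30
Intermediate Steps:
g(b, N) = -6 - 10*N (g(b, N) = -6 - 5*N*2 = -6 - 10*N)
k(a) = -6 - 20*a/(-6 + a) (k(a) = -6 - 10*(a + a)/(a - 6) = -6 - 10*2*a/(-6 + a) = -6 - 20*a/(-6 + a))
o/(-9153) + (23350 - 12943)/k(-64) = -11224/(-9153) + (23350 - 12943)/((2*(18 - 13*(-64))/(-6 - 64))) = -11224*(-1/9153) + 10407/((2*(18 + 832)/(-70))) = 11224/9153 + 10407/((2*(-1/70)*850)) = 11224/9153 + 10407/(-170/7) = 11224/9153 + 10407*(-7/170) = 11224/9153 - 72849/170 = -664878817/1556010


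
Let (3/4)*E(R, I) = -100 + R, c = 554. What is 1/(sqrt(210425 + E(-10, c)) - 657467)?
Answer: -1972401/1296787937432 - sqrt(1892505)/1296787937432 ≈ -1.5221e-6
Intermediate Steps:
E(R, I) = -400/3 + 4*R/3 (E(R, I) = 4*(-100 + R)/3 = -400/3 + 4*R/3)
1/(sqrt(210425 + E(-10, c)) - 657467) = 1/(sqrt(210425 + (-400/3 + (4/3)*(-10))) - 657467) = 1/(sqrt(210425 + (-400/3 - 40/3)) - 657467) = 1/(sqrt(210425 - 440/3) - 657467) = 1/(sqrt(630835/3) - 657467) = 1/(sqrt(1892505)/3 - 657467) = 1/(-657467 + sqrt(1892505)/3)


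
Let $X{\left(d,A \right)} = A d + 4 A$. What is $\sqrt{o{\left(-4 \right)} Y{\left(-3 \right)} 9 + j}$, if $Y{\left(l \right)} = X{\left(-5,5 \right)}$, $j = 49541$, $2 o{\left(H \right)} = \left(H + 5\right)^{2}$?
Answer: $\frac{\sqrt{198074}}{2} \approx 222.53$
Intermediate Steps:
$o{\left(H \right)} = \frac{\left(5 + H\right)^{2}}{2}$ ($o{\left(H \right)} = \frac{\left(H + 5\right)^{2}}{2} = \frac{\left(5 + H\right)^{2}}{2}$)
$X{\left(d,A \right)} = 4 A + A d$
$Y{\left(l \right)} = -5$ ($Y{\left(l \right)} = 5 \left(4 - 5\right) = 5 \left(-1\right) = -5$)
$\sqrt{o{\left(-4 \right)} Y{\left(-3 \right)} 9 + j} = \sqrt{\frac{\left(5 - 4\right)^{2}}{2} \left(-5\right) 9 + 49541} = \sqrt{\frac{1^{2}}{2} \left(-5\right) 9 + 49541} = \sqrt{\frac{1}{2} \cdot 1 \left(-5\right) 9 + 49541} = \sqrt{\frac{1}{2} \left(-5\right) 9 + 49541} = \sqrt{\left(- \frac{5}{2}\right) 9 + 49541} = \sqrt{- \frac{45}{2} + 49541} = \sqrt{\frac{99037}{2}} = \frac{\sqrt{198074}}{2}$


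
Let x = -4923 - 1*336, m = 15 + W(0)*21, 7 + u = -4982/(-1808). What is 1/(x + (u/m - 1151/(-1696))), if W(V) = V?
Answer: -958240/5039004993 ≈ -0.00019016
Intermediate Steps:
u = -3837/904 (u = -7 - 4982/(-1808) = -7 - 4982*(-1/1808) = -7 + 2491/904 = -3837/904 ≈ -4.2445)
m = 15 (m = 15 + 0*21 = 15 + 0 = 15)
x = -5259 (x = -4923 - 336 = -5259)
1/(x + (u/m - 1151/(-1696))) = 1/(-5259 + (-3837/904/15 - 1151/(-1696))) = 1/(-5259 + (-3837/904*1/15 - 1151*(-1/1696))) = 1/(-5259 + (-1279/4520 + 1151/1696)) = 1/(-5259 + 379167/958240) = 1/(-5039004993/958240) = -958240/5039004993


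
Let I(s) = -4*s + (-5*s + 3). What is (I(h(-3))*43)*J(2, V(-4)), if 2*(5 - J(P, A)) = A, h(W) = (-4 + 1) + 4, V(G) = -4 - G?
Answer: -1290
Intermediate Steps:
h(W) = 1 (h(W) = -3 + 4 = 1)
I(s) = 3 - 9*s (I(s) = -4*s + (3 - 5*s) = 3 - 9*s)
J(P, A) = 5 - A/2
(I(h(-3))*43)*J(2, V(-4)) = ((3 - 9*1)*43)*(5 - (-4 - 1*(-4))/2) = ((3 - 9)*43)*(5 - (-4 + 4)/2) = (-6*43)*(5 - 1/2*0) = -258*(5 + 0) = -258*5 = -1290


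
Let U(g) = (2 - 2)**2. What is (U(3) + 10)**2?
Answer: 100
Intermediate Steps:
U(g) = 0 (U(g) = 0**2 = 0)
(U(3) + 10)**2 = (0 + 10)**2 = 10**2 = 100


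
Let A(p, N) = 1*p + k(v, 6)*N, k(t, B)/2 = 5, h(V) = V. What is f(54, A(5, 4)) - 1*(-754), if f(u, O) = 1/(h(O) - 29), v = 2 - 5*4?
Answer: 12065/16 ≈ 754.06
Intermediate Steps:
v = -18 (v = 2 - 20 = -18)
k(t, B) = 10 (k(t, B) = 2*5 = 10)
A(p, N) = p + 10*N (A(p, N) = 1*p + 10*N = p + 10*N)
f(u, O) = 1/(-29 + O) (f(u, O) = 1/(O - 29) = 1/(-29 + O))
f(54, A(5, 4)) - 1*(-754) = 1/(-29 + (5 + 10*4)) - 1*(-754) = 1/(-29 + (5 + 40)) + 754 = 1/(-29 + 45) + 754 = 1/16 + 754 = 12065/16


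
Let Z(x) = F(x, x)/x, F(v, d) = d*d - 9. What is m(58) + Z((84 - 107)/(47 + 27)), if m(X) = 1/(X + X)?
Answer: 2828641/98716 ≈ 28.654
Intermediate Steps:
F(v, d) = -9 + d**2 (F(v, d) = d**2 - 9 = -9 + d**2)
m(X) = 1/(2*X)
Z(x) = (-9 + x**2)/x
m(58) + Z((84 - 107)/(47 + 27)) = (1/2)/58 + ((84 - 107)/(47 + 27) - 9*(47 + 27)/(84 - 107)) = (1/2)*(1/58) + (-23/74 - 9/((-23/74))) = 1/116 + (-23*1/74 - 9/((-23*1/74))) = 1/116 + (-23/74 - 9/(-23/74)) = 1/116 + (-23/74 - 9*(-74/23)) = 1/116 + (-23/74 + 666/23) = 1/116 + 48755/1702 = 2828641/98716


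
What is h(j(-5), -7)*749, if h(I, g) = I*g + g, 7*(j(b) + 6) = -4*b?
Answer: 11235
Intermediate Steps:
j(b) = -6 - 4*b/7 (j(b) = -6 + (-4*b)/7 = -6 - 4*b/7)
h(I, g) = g + I*g
h(j(-5), -7)*749 = -7*(1 + (-6 - 4/7*(-5)))*749 = -7*(1 + (-6 + 20/7))*749 = -7*(1 - 22/7)*749 = -7*(-15/7)*749 = 15*749 = 11235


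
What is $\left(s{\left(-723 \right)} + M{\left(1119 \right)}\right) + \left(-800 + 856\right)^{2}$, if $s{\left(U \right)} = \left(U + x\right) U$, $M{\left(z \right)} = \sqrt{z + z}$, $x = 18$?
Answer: $512851 + \sqrt{2238} \approx 5.129 \cdot 10^{5}$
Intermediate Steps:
$M{\left(z \right)} = \sqrt{2} \sqrt{z}$ ($M{\left(z \right)} = \sqrt{2 z} = \sqrt{2} \sqrt{z}$)
$s{\left(U \right)} = U \left(18 + U\right)$ ($s{\left(U \right)} = \left(U + 18\right) U = \left(18 + U\right) U = U \left(18 + U\right)$)
$\left(s{\left(-723 \right)} + M{\left(1119 \right)}\right) + \left(-800 + 856\right)^{2} = \left(- 723 \left(18 - 723\right) + \sqrt{2} \sqrt{1119}\right) + \left(-800 + 856\right)^{2} = \left(\left(-723\right) \left(-705\right) + \sqrt{2238}\right) + 56^{2} = \left(509715 + \sqrt{2238}\right) + 3136 = 512851 + \sqrt{2238}$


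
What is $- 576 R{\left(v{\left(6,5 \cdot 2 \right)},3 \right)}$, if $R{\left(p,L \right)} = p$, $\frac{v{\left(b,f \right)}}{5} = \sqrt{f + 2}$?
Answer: $- 5760 \sqrt{3} \approx -9976.6$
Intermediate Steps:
$v{\left(b,f \right)} = 5 \sqrt{2 + f}$ ($v{\left(b,f \right)} = 5 \sqrt{f + 2} = 5 \sqrt{2 + f}$)
$- 576 R{\left(v{\left(6,5 \cdot 2 \right)},3 \right)} = - 576 \cdot 5 \sqrt{2 + 5 \cdot 2} = - 576 \cdot 5 \sqrt{2 + 10} = - 576 \cdot 5 \sqrt{12} = - 576 \cdot 5 \cdot 2 \sqrt{3} = - 576 \cdot 10 \sqrt{3} = - 5760 \sqrt{3}$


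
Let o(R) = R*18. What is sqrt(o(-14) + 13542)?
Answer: sqrt(13290) ≈ 115.28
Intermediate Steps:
o(R) = 18*R
sqrt(o(-14) + 13542) = sqrt(18*(-14) + 13542) = sqrt(-252 + 13542) = sqrt(13290)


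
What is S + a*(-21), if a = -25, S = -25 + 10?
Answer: 510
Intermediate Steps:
S = -15
S + a*(-21) = -15 - 25*(-21) = -15 + 525 = 510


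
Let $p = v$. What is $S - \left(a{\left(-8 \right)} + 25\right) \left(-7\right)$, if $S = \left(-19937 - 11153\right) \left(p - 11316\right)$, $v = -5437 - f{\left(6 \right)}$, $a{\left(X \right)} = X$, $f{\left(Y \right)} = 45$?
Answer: $522249939$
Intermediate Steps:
$v = -5482$ ($v = -5437 - 45 = -5482$)
$p = -5482$
$S = 522249820$ ($S = \left(-19937 - 11153\right) \left(-5482 - 11316\right) = \left(-31090\right) \left(-16798\right) = 522249820$)
$S - \left(a{\left(-8 \right)} + 25\right) \left(-7\right) = 522249820 - \left(-8 + 25\right) \left(-7\right) = 522249820 - 17 \left(-7\right) = 522249820 - -119 = 522249820 + 119 = 522249939$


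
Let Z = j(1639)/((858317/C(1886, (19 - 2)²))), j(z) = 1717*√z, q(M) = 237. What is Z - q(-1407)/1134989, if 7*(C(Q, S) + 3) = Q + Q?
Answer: -237/1134989 + 6440467*√1639/6008219 ≈ 43.397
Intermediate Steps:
C(Q, S) = -3 + 2*Q/7 (C(Q, S) = -3 + (Q + Q)/7 = -3 + (2*Q)/7 = -3 + 2*Q/7)
Z = 6440467*√1639/6008219 (Z = (1717*√1639)/((858317/(-3 + (2/7)*1886))) = (1717*√1639)/((858317/(-3 + 3772/7))) = (1717*√1639)/((858317/(3751/7))) = (1717*√1639)/((858317*(7/3751))) = (1717*√1639)/(6008219/3751) = (1717*√1639)*(3751/6008219) = 6440467*√1639/6008219 ≈ 43.397)
Z - q(-1407)/1134989 = 6440467*√1639/6008219 - 237/1134989 = -237/1134989 + 6440467*√1639/6008219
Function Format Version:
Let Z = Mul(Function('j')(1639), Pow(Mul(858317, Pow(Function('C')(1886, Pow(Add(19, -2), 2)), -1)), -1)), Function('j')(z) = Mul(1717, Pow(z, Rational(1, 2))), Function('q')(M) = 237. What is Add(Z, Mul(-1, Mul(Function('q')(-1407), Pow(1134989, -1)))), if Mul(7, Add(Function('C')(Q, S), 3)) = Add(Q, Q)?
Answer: Add(Rational(-237, 1134989), Mul(Rational(6440467, 6008219), Pow(1639, Rational(1, 2)))) ≈ 43.397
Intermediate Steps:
Function('C')(Q, S) = Add(-3, Mul(Rational(2, 7), Q)) (Function('C')(Q, S) = Add(-3, Mul(Rational(1, 7), Add(Q, Q))) = Add(-3, Mul(Rational(1, 7), Mul(2, Q))) = Add(-3, Mul(Rational(2, 7), Q)))
Z = Mul(Rational(6440467, 6008219), Pow(1639, Rational(1, 2))) (Z = Mul(Mul(1717, Pow(1639, Rational(1, 2))), Pow(Mul(858317, Pow(Add(-3, Mul(Rational(2, 7), 1886)), -1)), -1)) = Mul(Mul(1717, Pow(1639, Rational(1, 2))), Pow(Mul(858317, Pow(Add(-3, Rational(3772, 7)), -1)), -1)) = Mul(Mul(1717, Pow(1639, Rational(1, 2))), Pow(Mul(858317, Pow(Rational(3751, 7), -1)), -1)) = Mul(Mul(1717, Pow(1639, Rational(1, 2))), Pow(Mul(858317, Rational(7, 3751)), -1)) = Mul(Mul(1717, Pow(1639, Rational(1, 2))), Pow(Rational(6008219, 3751), -1)) = Mul(Mul(1717, Pow(1639, Rational(1, 2))), Rational(3751, 6008219)) = Mul(Rational(6440467, 6008219), Pow(1639, Rational(1, 2))) ≈ 43.397)
Add(Z, Mul(-1, Mul(Function('q')(-1407), Pow(1134989, -1)))) = Add(Mul(Rational(6440467, 6008219), Pow(1639, Rational(1, 2))), Mul(-1, Mul(237, Pow(1134989, -1)))) = Add(Mul(Rational(6440467, 6008219), Pow(1639, Rational(1, 2))), Mul(-1, Mul(237, Rational(1, 1134989)))) = Add(Mul(Rational(6440467, 6008219), Pow(1639, Rational(1, 2))), Mul(-1, Rational(237, 1134989))) = Add(Mul(Rational(6440467, 6008219), Pow(1639, Rational(1, 2))), Rational(-237, 1134989)) = Add(Rational(-237, 1134989), Mul(Rational(6440467, 6008219), Pow(1639, Rational(1, 2))))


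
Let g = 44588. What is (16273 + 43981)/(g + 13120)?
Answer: 30127/28854 ≈ 1.0441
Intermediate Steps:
(16273 + 43981)/(g + 13120) = (16273 + 43981)/(44588 + 13120) = 60254/57708 = 60254*(1/57708) = 30127/28854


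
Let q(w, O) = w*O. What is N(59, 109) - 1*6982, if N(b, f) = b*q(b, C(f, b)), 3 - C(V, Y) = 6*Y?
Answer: -1228813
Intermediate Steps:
C(V, Y) = 3 - 6*Y
q(w, O) = O*w
N(b, f) = b**2*(3 - 6*b) (N(b, f) = b*((3 - 6*b)*b) = b*(b*(3 - 6*b)) = b**2*(3 - 6*b))
N(59, 109) - 1*6982 = 59**2*(3 - 6*59) - 1*6982 = 3481*(3 - 354) - 6982 = 3481*(-351) - 6982 = -1221831 - 6982 = -1228813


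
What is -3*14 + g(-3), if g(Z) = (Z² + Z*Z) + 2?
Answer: -22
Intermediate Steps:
g(Z) = 2 + 2*Z² (g(Z) = (Z² + Z²) + 2 = 2*Z² + 2 = 2 + 2*Z²)
-3*14 + g(-3) = -3*14 + (2 + 2*(-3)²) = -42 + (2 + 2*9) = -42 + (2 + 18) = -42 + 20 = -22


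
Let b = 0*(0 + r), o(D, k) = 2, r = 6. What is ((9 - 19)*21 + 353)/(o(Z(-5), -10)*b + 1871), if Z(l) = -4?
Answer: 143/1871 ≈ 0.076430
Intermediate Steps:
b = 0 (b = 0*(0 + 6) = 0*6 = 0)
((9 - 19)*21 + 353)/(o(Z(-5), -10)*b + 1871) = ((9 - 19)*21 + 353)/(2*0 + 1871) = (-10*21 + 353)/(0 + 1871) = (-210 + 353)/1871 = 143*(1/1871) = 143/1871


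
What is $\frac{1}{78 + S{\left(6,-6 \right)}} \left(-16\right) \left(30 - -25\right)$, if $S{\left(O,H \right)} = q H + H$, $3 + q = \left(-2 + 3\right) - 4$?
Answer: $- \frac{220}{27} \approx -8.1481$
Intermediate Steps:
$q = -6$ ($q = -3 + \left(\left(-2 + 3\right) - 4\right) = -3 + \left(1 - 4\right) = -3 - 3 = -6$)
$S{\left(O,H \right)} = - 5 H$ ($S{\left(O,H \right)} = - 6 H + H = - 5 H$)
$\frac{1}{78 + S{\left(6,-6 \right)}} \left(-16\right) \left(30 - -25\right) = \frac{1}{78 - -30} \left(-16\right) \left(30 - -25\right) = \frac{1}{78 + 30} \left(-16\right) \left(30 + 25\right) = \frac{1}{108} \left(-16\right) 55 = \left(- \frac{4}{27}\right) 55 = - \frac{220}{27}$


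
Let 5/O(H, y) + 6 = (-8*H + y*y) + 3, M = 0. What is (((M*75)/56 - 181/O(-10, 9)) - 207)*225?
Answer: -1333485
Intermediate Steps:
O(H, y) = 5/(-3 + y² - 8*H) (O(H, y) = 5/(-6 + ((-8*H + y*y) + 3)) = 5/(-6 + ((-8*H + y²) + 3)) = 5/(-6 + ((y² - 8*H) + 3)) = 5/(-6 + (3 + y² - 8*H)) = 5/(-3 + y² - 8*H))
(((M*75)/56 - 181/O(-10, 9)) - 207)*225 = (((0*75)/56 - 181/(5/(-3 + 9² - 8*(-10)))) - 207)*225 = ((0*(1/56) - 181/(5/(-3 + 81 + 80))) - 207)*225 = ((0 - 181/(5/158)) - 207)*225 = ((0 - 181/(5*(1/158))) - 207)*225 = ((0 - 181/5/158) - 207)*225 = ((0 - 181*158/5) - 207)*225 = ((0 - 28598/5) - 207)*225 = (-28598/5 - 207)*225 = -29633/5*225 = -1333485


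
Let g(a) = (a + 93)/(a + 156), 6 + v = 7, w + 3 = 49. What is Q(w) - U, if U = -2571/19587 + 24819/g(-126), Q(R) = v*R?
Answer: 1623745611/71819 ≈ 22609.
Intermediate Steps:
w = 46 (w = -3 + 49 = 46)
v = 1 (v = -6 + 7 = 1)
g(a) = (93 + a)/(156 + a)
Q(R) = R (Q(R) = 1*R = R)
U = -1620441937/71819 (U = -2571/19587 + 24819/(((93 - 126)/(156 - 126))) = -2571*1/19587 + 24819/((-33/30)) = -857/6529 + 24819/(((1/30)*(-33))) = -857/6529 + 24819/(-11/10) = -857/6529 + 24819*(-10/11) = -857/6529 - 248190/11 = -1620441937/71819 ≈ -22563.)
Q(w) - U = 46 - 1*(-1620441937/71819) = 46 + 1620441937/71819 = 1623745611/71819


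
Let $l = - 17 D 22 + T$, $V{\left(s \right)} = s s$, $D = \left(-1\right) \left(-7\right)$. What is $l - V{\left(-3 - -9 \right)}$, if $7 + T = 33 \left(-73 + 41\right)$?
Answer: $-3717$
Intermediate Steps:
$D = 7$
$T = -1063$ ($T = -7 + 33 \left(-73 + 41\right) = -7 + 33 \left(-32\right) = -7 - 1056 = -1063$)
$V{\left(s \right)} = s^{2}$
$l = -3681$ ($l = \left(-17\right) 7 \cdot 22 - 1063 = \left(-119\right) 22 - 1063 = -2618 - 1063 = -3681$)
$l - V{\left(-3 - -9 \right)} = -3681 - \left(-3 - -9\right)^{2} = -3681 - \left(-3 + 9\right)^{2} = -3681 - 6^{2} = -3681 - 36 = -3717$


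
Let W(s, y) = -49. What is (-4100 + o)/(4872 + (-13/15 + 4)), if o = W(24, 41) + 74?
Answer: -61125/73127 ≈ -0.83587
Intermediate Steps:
o = 25 (o = -49 + 74 = 25)
(-4100 + o)/(4872 + (-13/15 + 4)) = (-4100 + 25)/(4872 + (-13/15 + 4)) = -4075/(4872 + (-13*1/15 + 4)) = -4075/(4872 + (-13/15 + 4)) = -4075/(4872 + 47/15) = -4075/73127/15 = -4075*15/73127 = -61125/73127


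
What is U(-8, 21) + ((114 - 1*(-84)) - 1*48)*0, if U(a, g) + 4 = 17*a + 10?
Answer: -130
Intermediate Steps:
U(a, g) = 6 + 17*a (U(a, g) = -4 + (17*a + 10) = -4 + (10 + 17*a) = 6 + 17*a)
U(-8, 21) + ((114 - 1*(-84)) - 1*48)*0 = (6 + 17*(-8)) + ((114 - 1*(-84)) - 1*48)*0 = (6 - 136) + ((114 + 84) - 48)*0 = -130 + (198 - 48)*0 = -130 + 150*0 = -130 + 0 = -130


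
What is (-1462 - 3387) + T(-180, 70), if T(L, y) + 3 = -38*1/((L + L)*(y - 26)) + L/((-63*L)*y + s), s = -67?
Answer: -30501431071393/6286365360 ≈ -4852.0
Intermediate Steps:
T(L, y) = -3 + L/(-67 - 63*L*y) - 19/(L*(-26 + y)) (T(L, y) = -3 + (-38*1/((L + L)*(y - 26)) + L/((-63*L)*y - 67)) = -3 + (-38*1/(2*L*(-26 + y)) + L/(-63*L*y - 67)) = -3 + (-38*1/(2*L*(-26 + y)) + L/(-67 - 63*L*y)) = -3 + (-19/(L*(-26 + y)) + L/(-67 - 63*L*y)) = -3 + (L/(-67 - 63*L*y) - 19/(L*(-26 + y))) = -3 + L/(-67 - 63*L*y) - 19/(L*(-26 + y)))
(-1462 - 3387) + T(-180, 70) = (-1462 - 3387) + (-1273 + 26*(-180)² + 5226*(-180) - 1398*(-180)*70 - 189*(-180)²*70² + 4913*70*(-180)²)/((-180)*(-1742 + 67*70 - 1638*(-180)*70 + 63*(-180)*70²)) = -4849 - (-1273 + 26*32400 - 940680 + 17614800 - 189*32400*4900 + 4913*70*32400)/(180*(-1742 + 4690 + 20638800 + 63*(-180)*4900)) = -4849 - (-1273 + 842400 - 940680 + 17614800 - 30005640000 + 11142684000)/(180*(-1742 + 4690 + 20638800 - 55566000)) = -4849 - 1/180*(-18845440753)/(-34924252) = -4849 - 1/180*(-1/34924252)*(-18845440753) = -4849 - 18845440753/6286365360 = -30501431071393/6286365360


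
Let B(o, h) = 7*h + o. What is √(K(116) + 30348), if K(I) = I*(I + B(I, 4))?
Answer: 2*√15127 ≈ 245.98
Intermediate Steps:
B(o, h) = o + 7*h
K(I) = I*(28 + 2*I) (K(I) = I*(I + (I + 7*4)) = I*(I + (I + 28)) = I*(I + (28 + I)) = I*(28 + 2*I))
√(K(116) + 30348) = √(2*116*(14 + 116) + 30348) = √(2*116*130 + 30348) = √(30160 + 30348) = √60508 = 2*√15127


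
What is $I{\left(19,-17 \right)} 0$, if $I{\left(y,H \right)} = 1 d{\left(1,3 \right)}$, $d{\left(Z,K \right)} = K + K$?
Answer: $0$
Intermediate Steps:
$d{\left(Z,K \right)} = 2 K$
$I{\left(y,H \right)} = 6$ ($I{\left(y,H \right)} = 1 \cdot 2 \cdot 3 = 1 \cdot 6 = 6$)
$I{\left(19,-17 \right)} 0 = 6 \cdot 0 = 0$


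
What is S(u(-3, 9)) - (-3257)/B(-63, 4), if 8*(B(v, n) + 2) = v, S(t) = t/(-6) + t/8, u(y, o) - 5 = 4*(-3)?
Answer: -624791/1896 ≈ -329.53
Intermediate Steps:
u(y, o) = -7 (u(y, o) = 5 + 4*(-3) = 5 - 12 = -7)
S(t) = -t/24 (S(t) = t*(-1/6) + t*(1/8) = -t/6 + t/8 = -t/24)
B(v, n) = -2 + v/8
S(u(-3, 9)) - (-3257)/B(-63, 4) = -1/24*(-7) - (-3257)/(-2 + (1/8)*(-63)) = 7/24 - (-3257)/(-2 - 63/8) = 7/24 - (-3257)/(-79/8) = 7/24 - (-3257)*(-8)/79 = 7/24 - 1*26056/79 = 7/24 - 26056/79 = -624791/1896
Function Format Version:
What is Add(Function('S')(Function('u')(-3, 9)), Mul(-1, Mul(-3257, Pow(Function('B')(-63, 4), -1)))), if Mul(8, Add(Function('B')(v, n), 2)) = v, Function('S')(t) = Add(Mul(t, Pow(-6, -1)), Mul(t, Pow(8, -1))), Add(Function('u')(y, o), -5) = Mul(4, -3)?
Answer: Rational(-624791, 1896) ≈ -329.53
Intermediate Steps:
Function('u')(y, o) = -7 (Function('u')(y, o) = Add(5, Mul(4, -3)) = Add(5, -12) = -7)
Function('S')(t) = Mul(Rational(-1, 24), t) (Function('S')(t) = Add(Mul(t, Rational(-1, 6)), Mul(t, Rational(1, 8))) = Add(Mul(Rational(-1, 6), t), Mul(Rational(1, 8), t)) = Mul(Rational(-1, 24), t))
Function('B')(v, n) = Add(-2, Mul(Rational(1, 8), v))
Add(Function('S')(Function('u')(-3, 9)), Mul(-1, Mul(-3257, Pow(Function('B')(-63, 4), -1)))) = Add(Mul(Rational(-1, 24), -7), Mul(-1, Mul(-3257, Pow(Add(-2, Mul(Rational(1, 8), -63)), -1)))) = Add(Rational(7, 24), Mul(-1, Mul(-3257, Pow(Add(-2, Rational(-63, 8)), -1)))) = Add(Rational(7, 24), Mul(-1, Mul(-3257, Pow(Rational(-79, 8), -1)))) = Add(Rational(7, 24), Mul(-1, Mul(-3257, Rational(-8, 79)))) = Add(Rational(7, 24), Mul(-1, Rational(26056, 79))) = Add(Rational(7, 24), Rational(-26056, 79)) = Rational(-624791, 1896)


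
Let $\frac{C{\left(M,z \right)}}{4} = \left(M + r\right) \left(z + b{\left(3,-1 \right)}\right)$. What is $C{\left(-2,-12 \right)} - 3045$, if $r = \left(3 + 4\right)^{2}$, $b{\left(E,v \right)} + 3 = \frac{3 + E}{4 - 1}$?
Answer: $-5489$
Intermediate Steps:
$b{\left(E,v \right)} = -2 + \frac{E}{3}$ ($b{\left(E,v \right)} = -3 + \frac{3 + E}{4 - 1} = -3 + \frac{3 + E}{3} = -3 + \left(3 + E\right) \frac{1}{3} = -3 + \left(1 + \frac{E}{3}\right) = -2 + \frac{E}{3}$)
$r = 49$ ($r = 7^{2} = 49$)
$C{\left(M,z \right)} = 4 \left(-1 + z\right) \left(49 + M\right)$ ($C{\left(M,z \right)} = 4 \left(M + 49\right) \left(z + \left(-2 + \frac{1}{3} \cdot 3\right)\right) = 4 \left(49 + M\right) \left(z + \left(-2 + 1\right)\right) = 4 \left(49 + M\right) \left(z - 1\right) = 4 \left(49 + M\right) \left(-1 + z\right) = 4 \left(-1 + z\right) \left(49 + M\right)$)
$C{\left(-2,-12 \right)} - 3045 = \left(-196 - -8 + 196 \left(-12\right) + 4 \left(-2\right) \left(-12\right)\right) - 3045 = \left(-196 + 8 - 2352 + 96\right) - 3045 = -2444 - 3045 = -5489$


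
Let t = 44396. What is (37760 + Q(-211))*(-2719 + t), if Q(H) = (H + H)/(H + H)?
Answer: 1573765197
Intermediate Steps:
Q(H) = 1 (Q(H) = (2*H)/((2*H)) = (2*H)*(1/(2*H)) = 1)
(37760 + Q(-211))*(-2719 + t) = (37760 + 1)*(-2719 + 44396) = 37761*41677 = 1573765197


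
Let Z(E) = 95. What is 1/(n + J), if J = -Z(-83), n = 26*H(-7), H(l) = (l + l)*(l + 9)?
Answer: -1/823 ≈ -0.0012151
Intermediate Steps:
H(l) = 2*l*(9 + l) (H(l) = (2*l)*(9 + l) = 2*l*(9 + l))
n = -728 (n = 26*(2*(-7)*(9 - 7)) = 26*(2*(-7)*2) = 26*(-28) = -728)
J = -95 (J = -1*95 = -95)
1/(n + J) = 1/(-728 - 95) = 1/(-823) = -1/823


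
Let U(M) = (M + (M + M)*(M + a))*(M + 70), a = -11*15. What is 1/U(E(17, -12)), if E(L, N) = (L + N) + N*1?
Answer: 1/151263 ≈ 6.6110e-6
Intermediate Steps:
a = -165
E(L, N) = L + 2*N (E(L, N) = (L + N) + N = L + 2*N)
U(M) = (70 + M)*(M + 2*M*(-165 + M)) (U(M) = (M + (M + M)*(M - 165))*(M + 70) = (M + (2*M)*(-165 + M))*(70 + M) = (M + 2*M*(-165 + M))*(70 + M) = (70 + M)*(M + 2*M*(-165 + M)))
1/U(E(17, -12)) = 1/((17 + 2*(-12))*(-23030 - 189*(17 + 2*(-12)) + 2*(17 + 2*(-12))²)) = 1/((17 - 24)*(-23030 - 189*(17 - 24) + 2*(17 - 24)²)) = 1/(-7*(-23030 - 189*(-7) + 2*(-7)²)) = 1/(-7*(-23030 + 1323 + 2*49)) = 1/(-7*(-23030 + 1323 + 98)) = 1/(-7*(-21609)) = 1/151263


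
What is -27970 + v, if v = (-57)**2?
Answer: -24721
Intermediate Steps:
v = 3249
-27970 + v = -27970 + 3249 = -24721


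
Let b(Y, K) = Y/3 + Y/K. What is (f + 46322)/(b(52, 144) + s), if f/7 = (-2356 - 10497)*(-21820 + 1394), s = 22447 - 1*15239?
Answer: 66160582848/260125 ≈ 2.5434e+5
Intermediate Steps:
b(Y, K) = Y/3 + Y/K (b(Y, K) = Y*(⅓) + Y/K = Y/3 + Y/K)
s = 7208 (s = 22447 - 15239 = 7208)
f = 1837747646 (f = 7*((-2356 - 10497)*(-21820 + 1394)) = 7*(-12853*(-20426)) = 7*262535378 = 1837747646)
(f + 46322)/(b(52, 144) + s) = (1837747646 + 46322)/(((⅓)*52 + 52/144) + 7208) = 1837793968/((52/3 + 52*(1/144)) + 7208) = 1837793968/((52/3 + 13/36) + 7208) = 1837793968/(637/36 + 7208) = 1837793968/(260125/36) = 1837793968*(36/260125) = 66160582848/260125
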